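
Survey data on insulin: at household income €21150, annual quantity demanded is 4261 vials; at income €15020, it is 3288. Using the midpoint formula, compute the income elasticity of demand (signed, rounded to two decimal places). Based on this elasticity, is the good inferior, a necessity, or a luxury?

0.76; necessity

%ΔQ = (3288 − 4261)/[( 4261 + 3288)/2] = -973/3774.5 = -0.257782…
%ΔIncome = (15020 − 21150)/[( 21150 + 15020)/2] = -6130/18085 = -0.338954…
E_income = (-973/3774.5) / (-6130/18085) = 0.7605…
0 < E_income < 1 ⇒ normal good, necessity.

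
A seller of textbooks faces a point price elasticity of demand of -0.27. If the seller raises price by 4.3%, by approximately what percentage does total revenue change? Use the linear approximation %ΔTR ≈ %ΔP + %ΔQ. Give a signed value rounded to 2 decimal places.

+3.14%

%ΔQ ≈ Ed × %ΔP = (-0.27) × (+4.3%) = -1.1610%
%ΔTR ≈ %ΔP + %ΔQ = (+4.3%) + (-1.1610%) = +3.1390%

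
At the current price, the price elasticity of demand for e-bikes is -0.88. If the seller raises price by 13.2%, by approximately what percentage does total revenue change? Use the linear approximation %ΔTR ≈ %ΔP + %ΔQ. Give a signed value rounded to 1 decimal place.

%ΔQ ≈ Ed × %ΔP = (-0.88) × (+13.2%) = -11.6160%
%ΔTR ≈ %ΔP + %ΔQ = (+13.2%) + (-11.6160%) = +1.5840%

+1.6%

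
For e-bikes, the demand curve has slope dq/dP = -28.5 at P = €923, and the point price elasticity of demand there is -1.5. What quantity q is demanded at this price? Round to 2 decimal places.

17537.00

Ed = (dq/dP)·(P/q) ⇒ q = (dq/dP)·P/Ed = (-28.5)·923/(-1.5) = 17537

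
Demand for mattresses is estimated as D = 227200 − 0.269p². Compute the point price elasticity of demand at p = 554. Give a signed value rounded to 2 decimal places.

-1.14

dD/dp = −2·0.269·p = -298.052. At p = 554, D = 144639.596.
Ed = (dD/dp)·(p/D) = (-298.052) × (554/144639.596) = -1.1416…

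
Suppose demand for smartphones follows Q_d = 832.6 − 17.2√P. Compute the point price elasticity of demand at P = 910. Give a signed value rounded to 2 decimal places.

dQ_d/dP = −17.2/(2√P) = -0.285087. At P = 910, Q_d = 313.741.
Ed = (dQ_d/dP)·(P/Q_d) = (-0.285087) × (910/313.741) = -0.8268…

-0.83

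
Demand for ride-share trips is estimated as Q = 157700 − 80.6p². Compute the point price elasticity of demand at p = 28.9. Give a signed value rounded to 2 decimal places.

-1.49

dQ/dp = −2·80.6·p = -4658.68. At p = 28.9, Q = 90382.074.
Ed = (dQ/dp)·(p/Q) = (-4658.68) × (28.9/90382.074) = -1.4896…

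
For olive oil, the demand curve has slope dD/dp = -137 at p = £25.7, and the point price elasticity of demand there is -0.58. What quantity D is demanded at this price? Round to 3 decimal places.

Ed = (dD/dp)·(p/D) ⇒ D = (dD/dp)·p/Ed = (-137)·25.7/(-0.58) = 6070.51724…

6070.517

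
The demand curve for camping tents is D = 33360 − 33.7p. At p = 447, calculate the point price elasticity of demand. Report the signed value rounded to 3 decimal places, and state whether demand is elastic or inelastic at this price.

-0.823; inelastic

dD/dp = −33.7. At p = 447, D = 33360 − 33.7(447) = 18296.1.
Ed = (dD/dp)·(p/D) = −33.7 × (447/18296.1) = -0.82333…
|Ed| = 0.823 < 1, so demand is inelastic.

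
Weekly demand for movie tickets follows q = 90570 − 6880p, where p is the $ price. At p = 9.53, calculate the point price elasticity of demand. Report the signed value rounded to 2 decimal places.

dq/dp = −6880. At p = 9.53, q = 90570 − 6880(9.53) = 25003.6.
Ed = (dq/dp)·(p/q) = −6880 × (9.53/25003.6) = -2.6222…

-2.62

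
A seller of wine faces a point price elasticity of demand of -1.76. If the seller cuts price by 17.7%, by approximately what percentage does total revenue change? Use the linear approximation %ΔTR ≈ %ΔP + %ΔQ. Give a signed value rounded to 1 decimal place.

%ΔQ ≈ Ed × %ΔP = (-1.76) × (-17.7%) = +31.1520%
%ΔTR ≈ %ΔP + %ΔQ = (-17.7%) + (+31.1520%) = +13.4520%

+13.5%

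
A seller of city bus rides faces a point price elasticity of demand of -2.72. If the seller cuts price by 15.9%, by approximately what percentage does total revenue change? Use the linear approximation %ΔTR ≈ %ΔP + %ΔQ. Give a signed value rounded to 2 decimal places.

%ΔQ ≈ Ed × %ΔP = (-2.72) × (-15.9%) = +43.2480%
%ΔTR ≈ %ΔP + %ΔQ = (-15.9%) + (+43.2480%) = +27.3480%

+27.35%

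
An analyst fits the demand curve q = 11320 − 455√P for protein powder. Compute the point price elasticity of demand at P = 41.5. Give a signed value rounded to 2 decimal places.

-0.17

dq/dP = −455/(2√P) = -35.3148. At P = 41.5, q = 8388.87.
Ed = (dq/dP)·(P/q) = (-35.3148) × (41.5/8388.87) = -0.1747…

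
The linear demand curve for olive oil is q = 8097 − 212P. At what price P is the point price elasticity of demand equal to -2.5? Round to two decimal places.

Ed = −212P/(8097 − 212P). Set this equal to -2.5:
212P = 2.5·(8097 − 212P) ⇒ 212P(1 + 2.5) = 2.5·8097
P = 2.5·8097 / (212·3.5) = 27.2809…

27.28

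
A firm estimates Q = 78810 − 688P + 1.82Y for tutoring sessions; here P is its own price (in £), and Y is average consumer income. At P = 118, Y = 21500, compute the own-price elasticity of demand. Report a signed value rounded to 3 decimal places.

At the given values, Q = 78810 − 688(118) + 1.82(21500) = 36756.
∂Q/∂P = −688.
E = (-688) × (118/36756) = -2.20872…

-2.209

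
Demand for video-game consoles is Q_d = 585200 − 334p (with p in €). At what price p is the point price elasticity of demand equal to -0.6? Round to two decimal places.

657.04

Ed = −334p/(585200 − 334p). Set this equal to -0.6:
334p = 0.6·(585200 − 334p) ⇒ 334p(1 + 0.6) = 0.6·585200
p = 0.6·585200 / (334·1.6) = 657.0359…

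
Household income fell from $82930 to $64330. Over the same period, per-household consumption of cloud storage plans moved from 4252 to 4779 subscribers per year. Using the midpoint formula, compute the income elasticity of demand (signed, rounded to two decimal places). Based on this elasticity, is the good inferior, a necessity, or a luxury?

-0.46; inferior

%ΔQ = (4779 − 4252)/[( 4252 + 4779)/2] = 527/4515.5 = 0.116709…
%ΔIncome = (64330 − 82930)/[( 82930 + 64330)/2] = -18600/73630 = -0.252614…
E_income = (527/4515.5) / (-18600/73630) = -0.4620…
E_income < 0 ⇒ inferior good.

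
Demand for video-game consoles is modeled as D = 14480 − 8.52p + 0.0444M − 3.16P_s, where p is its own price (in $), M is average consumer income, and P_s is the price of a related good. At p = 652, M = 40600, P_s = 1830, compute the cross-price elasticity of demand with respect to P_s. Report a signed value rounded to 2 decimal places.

-1.17

At the given values, D = 14480 − 8.52(652) + 0.0444(40600) − 3.16(1830) = 4944.8.
∂D/∂P_s = -3.16.
E = (-3.16) × (1830/4944.8) = -1.1694…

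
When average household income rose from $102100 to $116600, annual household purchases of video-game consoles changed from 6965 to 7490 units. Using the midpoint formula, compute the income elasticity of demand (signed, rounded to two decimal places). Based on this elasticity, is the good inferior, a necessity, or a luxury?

%ΔQ = (7490 − 6965)/[( 6965 + 7490)/2] = 525/7227.5 = 0.072639…
%ΔIncome = (116600 − 102100)/[( 102100 + 116600)/2] = 14500/109350 = 0.132601…
E_income = (525/7227.5) / (14500/109350) = 0.5477…
0 < E_income < 1 ⇒ normal good, necessity.

0.55; necessity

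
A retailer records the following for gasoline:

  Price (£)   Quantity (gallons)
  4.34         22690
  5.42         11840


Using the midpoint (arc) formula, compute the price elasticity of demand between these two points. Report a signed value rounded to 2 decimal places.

-2.84

%ΔQ = (11840 − 22690) / [(22690 + 11840)/2] = -10850/17265 = -0.628439…
%ΔP = (5.42 − 4.34) / [(4.34 + 5.42)/2] = 1.08/4.88 = 0.221311…
Arc Ed = %ΔQ / %ΔP = (-10850/17265) / (1.08/4.88) = -2.8396…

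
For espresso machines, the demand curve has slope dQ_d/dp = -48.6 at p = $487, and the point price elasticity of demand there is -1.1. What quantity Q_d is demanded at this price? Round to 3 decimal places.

21516.545

Ed = (dQ_d/dp)·(p/Q_d) ⇒ Q_d = (dQ_d/dp)·p/Ed = (-48.6)·487/(-1.1) = 21516.54545…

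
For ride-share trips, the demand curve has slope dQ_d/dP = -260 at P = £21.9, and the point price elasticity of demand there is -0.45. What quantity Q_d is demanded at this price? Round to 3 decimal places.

12653.333

Ed = (dQ_d/dP)·(P/Q_d) ⇒ Q_d = (dQ_d/dP)·P/Ed = (-260)·21.9/(-0.45) = 12653.33333…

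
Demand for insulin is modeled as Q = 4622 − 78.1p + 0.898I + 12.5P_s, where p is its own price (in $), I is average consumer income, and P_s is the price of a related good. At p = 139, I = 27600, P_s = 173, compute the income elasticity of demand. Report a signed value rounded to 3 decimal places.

1.197

At the given values, Q = 4622 − 78.1(139) + 0.898(27600) + 12.5(173) = 20713.4.
∂Q/∂I = 0.898.
E = (0.898) × (27600/20713.4) = 1.19655…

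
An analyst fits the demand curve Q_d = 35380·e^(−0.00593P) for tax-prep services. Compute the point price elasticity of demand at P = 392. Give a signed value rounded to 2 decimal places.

-2.32

dQ_d/dP = −0.00593·Q_d = -20.5243. At P = 392, Q_d = 3461.1.
Ed = (dQ_d/dP)·(P/Q_d) = (-20.5243) × (392/3461.1) = -2.3245…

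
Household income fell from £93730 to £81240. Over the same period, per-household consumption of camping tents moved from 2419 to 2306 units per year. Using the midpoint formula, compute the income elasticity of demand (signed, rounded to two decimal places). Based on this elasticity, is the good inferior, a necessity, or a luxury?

%ΔQ = (2306 − 2419)/[( 2419 + 2306)/2] = -113/2362.5 = -0.047830…
%ΔIncome = (81240 − 93730)/[( 93730 + 81240)/2] = -12490/87485 = -0.142767…
E_income = (-113/2362.5) / (-12490/87485) = 0.3350…
0 < E_income < 1 ⇒ normal good, necessity.

0.34; necessity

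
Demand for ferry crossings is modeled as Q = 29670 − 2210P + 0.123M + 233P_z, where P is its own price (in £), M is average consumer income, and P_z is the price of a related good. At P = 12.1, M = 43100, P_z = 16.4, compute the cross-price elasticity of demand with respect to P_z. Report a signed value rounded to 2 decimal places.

At the given values, Q = 29670 − 2210(12.1) + 0.123(43100) + 233(16.4) = 12051.5.
∂Q/∂P_z = 233.
E = (233) × (16.4/12051.5) = 0.3170…

0.32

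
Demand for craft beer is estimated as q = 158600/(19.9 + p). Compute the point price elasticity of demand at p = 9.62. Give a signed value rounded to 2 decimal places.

dq/dp = −158600/(19.9 + p)² = -182. At p = 9.62, q = 5372.63.
Ed = (dq/dp)·(p/q) = (-182) × (9.62/5372.63) = -0.3258…

-0.33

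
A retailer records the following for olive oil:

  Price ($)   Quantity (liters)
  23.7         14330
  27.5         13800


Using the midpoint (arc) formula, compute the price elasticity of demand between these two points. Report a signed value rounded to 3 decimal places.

-0.254

%ΔQ = (13800 − 14330) / [(14330 + 13800)/2] = -530/14065 = -0.037682…
%ΔP = (27.5 − 23.7) / [(23.7 + 27.5)/2] = 3.8/25.6 = 0.148437…
Arc Ed = %ΔQ / %ΔP = (-530/14065) / (3.8/25.6) = -0.25385…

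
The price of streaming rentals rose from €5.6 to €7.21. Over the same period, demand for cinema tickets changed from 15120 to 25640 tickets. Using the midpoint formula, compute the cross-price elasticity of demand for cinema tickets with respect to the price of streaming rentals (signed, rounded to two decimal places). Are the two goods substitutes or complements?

2.05; substitutes

%ΔQ_{cinema tickets} = (25640 − 15120)/avg = 10520/20380 = 0.516192…
%ΔP_{streaming rentals} = (7.21 − 5.6)/avg = 1.61/6.405 = 0.251366…
E_cross = (10520/20380) / (1.61/6.405) = 2.0535…
E_cross > 0 ⇒ the goods are substitutes.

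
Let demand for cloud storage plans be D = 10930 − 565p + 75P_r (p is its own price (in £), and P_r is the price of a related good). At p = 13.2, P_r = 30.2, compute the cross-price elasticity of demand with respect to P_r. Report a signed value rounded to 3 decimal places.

0.395

At the given values, D = 10930 − 565(13.2) + 75(30.2) = 5737.
∂D/∂P_r = 75.
E = (75) × (30.2/5737) = 0.39480…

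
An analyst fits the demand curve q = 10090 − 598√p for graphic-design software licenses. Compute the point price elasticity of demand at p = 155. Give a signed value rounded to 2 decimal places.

dq/dp = −598/(2√p) = -24.0163. At p = 155, q = 2644.96.
Ed = (dq/dp)·(p/q) = (-24.0163) × (155/2644.96) = -1.4074…

-1.41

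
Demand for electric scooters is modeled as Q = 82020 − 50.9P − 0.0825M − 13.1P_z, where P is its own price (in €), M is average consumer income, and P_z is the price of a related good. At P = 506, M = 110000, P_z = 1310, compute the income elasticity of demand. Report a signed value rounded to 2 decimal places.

At the given values, Q = 82020 − 50.9(506) − 0.0825(110000) − 13.1(1310) = 30028.6.
∂Q/∂M = -0.0825.
E = (-0.0825) × (110000/30028.6) = -0.3022…

-0.30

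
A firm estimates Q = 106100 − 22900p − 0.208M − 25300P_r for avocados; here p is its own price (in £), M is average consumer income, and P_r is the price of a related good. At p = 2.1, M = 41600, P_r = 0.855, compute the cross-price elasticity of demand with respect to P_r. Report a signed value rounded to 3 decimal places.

At the given values, Q = 106100 − 22900(2.1) − 0.208(41600) − 25300(0.855) = 27725.7.
∂Q/∂P_r = -25300.
E = (-25300) × (0.855/27725.7) = -0.78019…

-0.780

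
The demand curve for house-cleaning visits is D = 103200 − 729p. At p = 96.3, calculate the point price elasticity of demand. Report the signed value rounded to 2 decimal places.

-2.13

dD/dp = −729. At p = 96.3, D = 103200 − 729(96.3) = 32997.3.
Ed = (dD/dp)·(p/D) = −729 × (96.3/32997.3) = -2.1275…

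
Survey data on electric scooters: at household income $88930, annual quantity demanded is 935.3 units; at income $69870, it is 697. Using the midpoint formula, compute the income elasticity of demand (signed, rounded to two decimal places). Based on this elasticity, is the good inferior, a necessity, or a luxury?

%ΔQ = (697 − 935.3)/[( 935.3 + 697)/2] = -238.3/816.15 = -0.291980…
%ΔIncome = (69870 − 88930)/[( 88930 + 69870)/2] = -19060/79400 = -0.240050…
E_income = (-238.3/816.15) / (-19060/79400) = 1.2163…
E_income > 1 ⇒ normal good, luxury.

1.22; luxury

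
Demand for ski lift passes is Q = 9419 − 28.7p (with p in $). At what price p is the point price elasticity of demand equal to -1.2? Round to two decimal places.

179.01

Ed = −28.7p/(9419 − 28.7p). Set this equal to -1.2:
28.7p = 1.2·(9419 − 28.7p) ⇒ 28.7p(1 + 1.2) = 1.2·9419
p = 1.2·9419 / (28.7·2.2) = 179.0117…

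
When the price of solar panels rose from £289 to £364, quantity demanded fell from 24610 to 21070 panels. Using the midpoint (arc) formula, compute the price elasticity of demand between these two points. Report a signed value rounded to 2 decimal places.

%ΔQ = (21070 − 24610) / [(24610 + 21070)/2] = -3540/22840 = -0.154991…
%ΔP = (364 − 289) / [(289 + 364)/2] = 75/326.5 = 0.229709…
Arc Ed = %ΔQ / %ΔP = (-3540/22840) / (75/326.5) = -0.6747…

-0.67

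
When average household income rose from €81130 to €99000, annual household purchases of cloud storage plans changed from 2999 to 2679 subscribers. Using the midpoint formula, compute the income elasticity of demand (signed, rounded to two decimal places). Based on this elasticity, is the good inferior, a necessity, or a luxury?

-0.57; inferior

%ΔQ = (2679 − 2999)/[( 2999 + 2679)/2] = -320/2839 = -0.112715…
%ΔIncome = (99000 − 81130)/[( 81130 + 99000)/2] = 17870/90065 = 0.198412…
E_income = (-320/2839) / (17870/90065) = -0.5680…
E_income < 0 ⇒ inferior good.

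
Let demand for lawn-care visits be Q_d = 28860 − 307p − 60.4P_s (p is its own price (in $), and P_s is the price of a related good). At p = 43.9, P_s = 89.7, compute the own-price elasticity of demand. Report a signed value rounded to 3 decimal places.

At the given values, Q_d = 28860 − 307(43.9) − 60.4(89.7) = 9964.82.
∂Q_d/∂p = −307.
E = (-307) × (43.9/9964.82) = -1.35248…

-1.352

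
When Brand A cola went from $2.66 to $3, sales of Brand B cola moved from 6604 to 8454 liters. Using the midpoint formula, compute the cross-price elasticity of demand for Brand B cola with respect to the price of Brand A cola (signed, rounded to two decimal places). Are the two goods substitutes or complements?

2.05; substitutes

%ΔQ_{Brand B cola} = (8454 − 6604)/avg = 1850/7529 = 0.245716…
%ΔP_{Brand A cola} = (3 − 2.66)/avg = 0.34/2.83 = 0.120141…
E_cross = (1850/7529) / (0.34/2.83) = 2.0452…
E_cross > 0 ⇒ the goods are substitutes.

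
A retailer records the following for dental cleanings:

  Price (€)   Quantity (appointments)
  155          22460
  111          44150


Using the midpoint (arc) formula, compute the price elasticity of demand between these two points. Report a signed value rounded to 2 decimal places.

%ΔQ = (44150 − 22460) / [(22460 + 44150)/2] = 21690/33305 = 0.651253…
%ΔP = (111 − 155) / [(155 + 111)/2] = -44/133 = -0.330827…
Arc Ed = %ΔQ / %ΔP = (21690/33305) / (-44/133) = -1.9685…

-1.97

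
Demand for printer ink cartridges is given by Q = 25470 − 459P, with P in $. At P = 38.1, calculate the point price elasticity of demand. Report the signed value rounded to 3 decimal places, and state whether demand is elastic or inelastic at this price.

dQ/dP = −459. At P = 38.1, Q = 25470 − 459(38.1) = 7982.1.
Ed = (dQ/dP)·(P/Q) = −459 × (38.1/7982.1) = -2.19088…
|Ed| = 2.191 > 1, so demand is elastic.

-2.191; elastic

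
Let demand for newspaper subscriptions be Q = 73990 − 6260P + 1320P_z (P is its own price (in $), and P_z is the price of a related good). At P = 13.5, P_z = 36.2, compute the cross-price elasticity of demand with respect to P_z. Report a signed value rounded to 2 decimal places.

1.28

At the given values, Q = 73990 − 6260(13.5) + 1320(36.2) = 37264.
∂Q/∂P_z = 1320.
E = (1320) × (36.2/37264) = 1.2823…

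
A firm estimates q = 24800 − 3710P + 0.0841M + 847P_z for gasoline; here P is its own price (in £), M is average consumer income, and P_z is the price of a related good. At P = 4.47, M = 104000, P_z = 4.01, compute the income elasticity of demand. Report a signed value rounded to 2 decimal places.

At the given values, q = 24800 − 3710(4.47) + 0.0841(104000) + 847(4.01) = 20359.17.
∂q/∂M = 0.0841.
E = (0.0841) × (104000/20359.17) = 0.4296…

0.43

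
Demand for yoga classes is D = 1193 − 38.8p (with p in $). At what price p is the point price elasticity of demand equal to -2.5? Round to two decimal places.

Ed = −38.8p/(1193 − 38.8p). Set this equal to -2.5:
38.8p = 2.5·(1193 − 38.8p) ⇒ 38.8p(1 + 2.5) = 2.5·1193
p = 2.5·1193 / (38.8·3.5) = 21.9624…

21.96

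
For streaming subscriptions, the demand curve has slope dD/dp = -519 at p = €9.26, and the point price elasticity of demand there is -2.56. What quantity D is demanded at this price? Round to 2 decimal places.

1877.32

Ed = (dD/dp)·(p/D) ⇒ D = (dD/dp)·p/Ed = (-519)·9.26/(-2.56) = 1877.3203…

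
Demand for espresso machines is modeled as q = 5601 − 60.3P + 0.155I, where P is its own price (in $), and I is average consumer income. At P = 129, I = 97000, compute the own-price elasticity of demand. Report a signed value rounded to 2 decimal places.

At the given values, q = 5601 − 60.3(129) + 0.155(97000) = 12857.3.
∂q/∂P = −60.3.
E = (-60.3) × (129/12857.3) = -0.6050…

-0.61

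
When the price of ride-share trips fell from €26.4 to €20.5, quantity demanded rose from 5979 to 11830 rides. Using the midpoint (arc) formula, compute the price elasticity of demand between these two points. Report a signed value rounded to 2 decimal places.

-2.61

%ΔQ = (11830 − 5979) / [(5979 + 11830)/2] = 5851/8904.5 = 0.657083…
%ΔP = (20.5 − 26.4) / [(26.4 + 20.5)/2] = -5.9/23.45 = -0.251599…
Arc Ed = %ΔQ / %ΔP = (5851/8904.5) / (-5.9/23.45) = -2.6116…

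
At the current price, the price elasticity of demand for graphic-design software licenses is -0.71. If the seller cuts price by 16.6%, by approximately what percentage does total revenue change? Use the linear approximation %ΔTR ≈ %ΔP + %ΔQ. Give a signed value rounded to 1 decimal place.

-4.8%

%ΔQ ≈ Ed × %ΔP = (-0.71) × (-16.6%) = +11.7860%
%ΔTR ≈ %ΔP + %ΔQ = (-16.6%) + (+11.7860%) = -4.8140%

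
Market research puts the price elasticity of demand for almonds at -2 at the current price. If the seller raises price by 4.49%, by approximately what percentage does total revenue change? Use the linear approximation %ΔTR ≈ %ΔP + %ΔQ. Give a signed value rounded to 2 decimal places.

-4.49%

%ΔQ ≈ Ed × %ΔP = (-2) × (+4.49%) = -8.9800%
%ΔTR ≈ %ΔP + %ΔQ = (+4.49%) + (-8.9800%) = -4.4900%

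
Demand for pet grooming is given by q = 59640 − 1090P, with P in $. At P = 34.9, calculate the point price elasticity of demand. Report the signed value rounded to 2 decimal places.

dq/dP = −1090. At P = 34.9, q = 59640 − 1090(34.9) = 21599.
Ed = (dq/dP)·(P/q) = −1090 × (34.9/21599) = -1.7612…

-1.76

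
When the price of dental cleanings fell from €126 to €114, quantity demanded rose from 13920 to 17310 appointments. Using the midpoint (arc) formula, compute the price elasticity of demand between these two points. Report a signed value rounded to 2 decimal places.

%ΔQ = (17310 − 13920) / [(13920 + 17310)/2] = 3390/15615 = 0.217098…
%ΔP = (114 − 126) / [(126 + 114)/2] = -12/120 = -0.1
Arc Ed = %ΔQ / %ΔP = (3390/15615) / (-12/120) = -2.1709…

-2.17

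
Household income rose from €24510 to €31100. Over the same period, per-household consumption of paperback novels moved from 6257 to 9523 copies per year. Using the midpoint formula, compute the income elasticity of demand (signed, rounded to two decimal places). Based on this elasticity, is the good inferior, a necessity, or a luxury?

%ΔQ = (9523 − 6257)/[( 6257 + 9523)/2] = 3266/7890 = 0.413941…
%ΔIncome = (31100 − 24510)/[( 24510 + 31100)/2] = 6590/27805 = 0.237007…
E_income = (3266/7890) / (6590/27805) = 1.7465…
E_income > 1 ⇒ normal good, luxury.

1.75; luxury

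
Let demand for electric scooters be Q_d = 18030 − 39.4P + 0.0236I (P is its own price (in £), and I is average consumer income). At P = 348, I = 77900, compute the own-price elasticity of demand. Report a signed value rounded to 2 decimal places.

At the given values, Q_d = 18030 − 39.4(348) + 0.0236(77900) = 6157.24.
∂Q_d/∂P = −39.4.
E = (-39.4) × (348/6157.24) = -2.2268…

-2.23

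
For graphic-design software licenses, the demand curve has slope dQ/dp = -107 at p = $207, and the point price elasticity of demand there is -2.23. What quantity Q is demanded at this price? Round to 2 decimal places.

9932.29

Ed = (dQ/dp)·(p/Q) ⇒ Q = (dQ/dp)·p/Ed = (-107)·207/(-2.23) = 9932.2869…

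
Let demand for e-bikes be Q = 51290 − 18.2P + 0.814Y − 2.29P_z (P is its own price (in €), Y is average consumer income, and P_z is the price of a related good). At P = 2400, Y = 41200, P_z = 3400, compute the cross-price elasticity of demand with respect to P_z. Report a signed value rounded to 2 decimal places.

-0.23

At the given values, Q = 51290 − 18.2(2400) + 0.814(41200) − 2.29(3400) = 33360.8.
∂Q/∂P_z = -2.29.
E = (-2.29) × (3400/33360.8) = -0.2333…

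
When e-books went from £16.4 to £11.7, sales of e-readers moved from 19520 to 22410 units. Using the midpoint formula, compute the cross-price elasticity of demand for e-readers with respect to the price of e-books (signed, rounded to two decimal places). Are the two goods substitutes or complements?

%ΔQ_{e-readers} = (22410 − 19520)/avg = 2890/20965 = 0.137848…
%ΔP_{e-books} = (11.7 − 16.4)/avg = -4.7/14.05 = -0.334519…
E_cross = (2890/20965) / (-4.7/14.05) = -0.4120…
E_cross < 0 ⇒ the goods are complements.

-0.41; complements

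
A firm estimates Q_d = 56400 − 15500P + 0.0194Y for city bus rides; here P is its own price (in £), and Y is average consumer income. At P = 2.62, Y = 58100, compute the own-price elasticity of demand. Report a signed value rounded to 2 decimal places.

-2.40

At the given values, Q_d = 56400 − 15500(2.62) + 0.0194(58100) = 16917.14.
∂Q_d/∂P = −15500.
E = (-15500) × (2.62/16917.14) = -2.4005…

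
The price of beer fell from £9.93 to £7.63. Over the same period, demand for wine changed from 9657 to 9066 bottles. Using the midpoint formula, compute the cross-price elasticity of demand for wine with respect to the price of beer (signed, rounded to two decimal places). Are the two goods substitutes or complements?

0.24; substitutes

%ΔQ_{wine} = (9066 − 9657)/avg = -591/9361.5 = -0.063130…
%ΔP_{beer} = (7.63 − 9.93)/avg = -2.3/8.78 = -0.261958…
E_cross = (-591/9361.5) / (-2.3/8.78) = 0.2409…
E_cross > 0 ⇒ the goods are substitutes.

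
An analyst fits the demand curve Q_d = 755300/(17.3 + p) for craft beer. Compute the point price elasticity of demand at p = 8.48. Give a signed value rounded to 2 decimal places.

dQ_d/dp = −755300/(17.3 + p)² = -1136.46. At p = 8.48, Q_d = 29297.9.
Ed = (dQ_d/dp)·(p/Q_d) = (-1136.46) × (8.48/29297.9) = -0.3289…

-0.33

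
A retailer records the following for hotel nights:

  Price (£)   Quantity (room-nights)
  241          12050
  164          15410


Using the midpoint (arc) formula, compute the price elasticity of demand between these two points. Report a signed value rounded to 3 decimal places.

%ΔQ = (15410 − 12050) / [(12050 + 15410)/2] = 3360/13730 = 0.244719…
%ΔP = (164 − 241) / [(241 + 164)/2] = -77/202.5 = -0.380246…
Arc Ed = %ΔQ / %ΔP = (3360/13730) / (-77/202.5) = -0.64358…

-0.644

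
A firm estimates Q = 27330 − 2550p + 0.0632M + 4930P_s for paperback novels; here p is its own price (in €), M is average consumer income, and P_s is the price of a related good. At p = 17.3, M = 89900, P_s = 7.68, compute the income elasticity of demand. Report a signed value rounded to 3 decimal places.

At the given values, Q = 27330 − 2550(17.3) + 0.0632(89900) + 4930(7.68) = 26759.08.
∂Q/∂M = 0.0632.
E = (0.0632) × (89900/26759.08) = 0.21232…

0.212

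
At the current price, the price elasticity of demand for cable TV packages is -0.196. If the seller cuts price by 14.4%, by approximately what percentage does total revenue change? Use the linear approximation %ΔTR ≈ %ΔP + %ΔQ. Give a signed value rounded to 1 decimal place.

-11.6%

%ΔQ ≈ Ed × %ΔP = (-0.196) × (-14.4%) = +2.8224%
%ΔTR ≈ %ΔP + %ΔQ = (-14.4%) + (+2.8224%) = -11.5776%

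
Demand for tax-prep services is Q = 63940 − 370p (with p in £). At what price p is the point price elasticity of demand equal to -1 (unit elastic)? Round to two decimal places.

Ed = −370p/(63940 − 370p). Set this equal to -1:
370p = 1·(63940 − 370p) ⇒ 370p(1 + 1) = 1·63940
p = 1·63940 / (370·2) = 86.4054…

86.41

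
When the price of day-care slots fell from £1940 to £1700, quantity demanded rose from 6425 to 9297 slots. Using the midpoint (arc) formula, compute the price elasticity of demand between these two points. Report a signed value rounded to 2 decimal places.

-2.77

%ΔQ = (9297 − 6425) / [(6425 + 9297)/2] = 2872/7861 = 0.365347…
%ΔP = (1700 − 1940) / [(1940 + 1700)/2] = -240/1820 = -0.131868…
Arc Ed = %ΔQ / %ΔP = (2872/7861) / (-240/1820) = -2.7705…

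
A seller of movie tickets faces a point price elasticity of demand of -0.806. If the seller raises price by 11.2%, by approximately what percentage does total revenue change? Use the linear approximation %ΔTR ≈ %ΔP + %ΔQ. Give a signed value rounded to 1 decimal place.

%ΔQ ≈ Ed × %ΔP = (-0.806) × (+11.2%) = -9.0272%
%ΔTR ≈ %ΔP + %ΔQ = (+11.2%) + (-9.0272%) = +2.1728%

+2.2%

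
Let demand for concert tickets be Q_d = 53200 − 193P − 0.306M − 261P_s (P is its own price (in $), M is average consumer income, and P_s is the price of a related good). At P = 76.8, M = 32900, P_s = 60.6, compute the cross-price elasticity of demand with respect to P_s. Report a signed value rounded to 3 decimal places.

-1.266

At the given values, Q_d = 53200 − 193(76.8) − 0.306(32900) − 261(60.6) = 12493.6.
∂Q_d/∂P_s = -261.
E = (-261) × (60.6/12493.6) = -1.26597…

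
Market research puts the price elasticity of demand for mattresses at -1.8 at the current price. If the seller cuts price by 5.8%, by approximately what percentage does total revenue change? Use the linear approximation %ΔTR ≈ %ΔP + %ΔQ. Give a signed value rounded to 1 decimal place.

+4.6%

%ΔQ ≈ Ed × %ΔP = (-1.8) × (-5.8%) = +10.4400%
%ΔTR ≈ %ΔP + %ΔQ = (-5.8%) + (+10.4400%) = +4.6400%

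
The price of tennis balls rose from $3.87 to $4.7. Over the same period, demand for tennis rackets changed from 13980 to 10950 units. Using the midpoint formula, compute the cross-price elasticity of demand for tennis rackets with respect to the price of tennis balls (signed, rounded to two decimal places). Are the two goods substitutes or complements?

%ΔQ_{tennis rackets} = (10950 − 13980)/avg = -3030/12465 = -0.243080…
%ΔP_{tennis balls} = (4.7 − 3.87)/avg = 0.83/4.285 = 0.193698…
E_cross = (-3030/12465) / (0.83/4.285) = -1.2549…
E_cross < 0 ⇒ the goods are complements.

-1.25; complements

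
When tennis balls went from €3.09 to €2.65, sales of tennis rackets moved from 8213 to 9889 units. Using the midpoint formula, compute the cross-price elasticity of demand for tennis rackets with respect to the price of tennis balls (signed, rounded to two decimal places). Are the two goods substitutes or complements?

%ΔQ_{tennis rackets} = (9889 − 8213)/avg = 1676/9051 = 0.185172…
%ΔP_{tennis balls} = (2.65 − 3.09)/avg = -0.44/2.87 = -0.153310…
E_cross = (1676/9051) / (-0.44/2.87) = -1.2078…
E_cross < 0 ⇒ the goods are complements.

-1.21; complements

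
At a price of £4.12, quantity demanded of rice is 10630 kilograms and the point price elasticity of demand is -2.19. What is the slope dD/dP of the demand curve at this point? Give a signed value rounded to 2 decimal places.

Ed = (dD/dP)·(P/D) ⇒ dD/dP = Ed·D/P = (-2.19)·10630/4.12 = -5650.4126…

-5650.41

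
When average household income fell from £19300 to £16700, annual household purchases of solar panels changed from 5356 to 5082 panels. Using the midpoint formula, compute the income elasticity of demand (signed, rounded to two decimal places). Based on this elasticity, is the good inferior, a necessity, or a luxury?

0.36; necessity

%ΔQ = (5082 − 5356)/[( 5356 + 5082)/2] = -274/5219 = -0.052500…
%ΔIncome = (16700 − 19300)/[( 19300 + 16700)/2] = -2600/18000 = -0.144444…
E_income = (-274/5219) / (-2600/18000) = 0.3634…
0 < E_income < 1 ⇒ normal good, necessity.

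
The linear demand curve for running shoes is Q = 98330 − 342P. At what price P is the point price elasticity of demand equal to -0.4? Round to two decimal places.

Ed = −342P/(98330 − 342P). Set this equal to -0.4:
342P = 0.4·(98330 − 342P) ⇒ 342P(1 + 0.4) = 0.4·98330
P = 0.4·98330 / (342·1.4) = 82.1470…

82.15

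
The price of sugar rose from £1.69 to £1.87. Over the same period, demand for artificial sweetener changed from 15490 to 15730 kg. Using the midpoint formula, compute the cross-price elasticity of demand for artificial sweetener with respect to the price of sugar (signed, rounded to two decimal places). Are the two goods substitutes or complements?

0.15; substitutes

%ΔQ_{artificial sweetener} = (15730 − 15490)/avg = 240/15610 = 0.015374…
%ΔP_{sugar} = (1.87 − 1.69)/avg = 0.18/1.78 = 0.101123…
E_cross = (240/15610) / (0.18/1.78) = 0.1520…
E_cross > 0 ⇒ the goods are substitutes.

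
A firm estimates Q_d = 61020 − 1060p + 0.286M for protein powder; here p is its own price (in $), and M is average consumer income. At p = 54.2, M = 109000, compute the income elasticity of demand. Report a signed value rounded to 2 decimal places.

0.90

At the given values, Q_d = 61020 − 1060(54.2) + 0.286(109000) = 34742.
∂Q_d/∂M = 0.286.
E = (0.286) × (109000/34742) = 0.8973…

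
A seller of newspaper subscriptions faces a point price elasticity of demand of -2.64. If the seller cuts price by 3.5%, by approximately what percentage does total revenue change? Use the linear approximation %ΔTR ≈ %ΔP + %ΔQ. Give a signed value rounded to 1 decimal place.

+5.7%

%ΔQ ≈ Ed × %ΔP = (-2.64) × (-3.5%) = +9.2400%
%ΔTR ≈ %ΔP + %ΔQ = (-3.5%) + (+9.2400%) = +5.7400%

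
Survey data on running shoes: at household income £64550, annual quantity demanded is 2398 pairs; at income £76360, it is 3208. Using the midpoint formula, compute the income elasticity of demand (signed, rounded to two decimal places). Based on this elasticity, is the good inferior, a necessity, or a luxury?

1.72; luxury

%ΔQ = (3208 − 2398)/[( 2398 + 3208)/2] = 810/2803 = 0.288976…
%ΔIncome = (76360 − 64550)/[( 64550 + 76360)/2] = 11810/70455 = 0.167624…
E_income = (810/2803) / (11810/70455) = 1.7239…
E_income > 1 ⇒ normal good, luxury.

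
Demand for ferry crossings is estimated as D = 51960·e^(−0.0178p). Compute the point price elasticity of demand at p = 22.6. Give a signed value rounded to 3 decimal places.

-0.402

dD/dp = −0.0178·D = -618.559. At p = 22.6, D = 34750.5.
Ed = (dD/dp)·(p/D) = (-618.559) × (22.6/34750.5) = -0.40228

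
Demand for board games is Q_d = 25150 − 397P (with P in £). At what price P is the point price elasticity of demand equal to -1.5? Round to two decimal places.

Ed = −397P/(25150 − 397P). Set this equal to -1.5:
397P = 1.5·(25150 − 397P) ⇒ 397P(1 + 1.5) = 1.5·25150
P = 1.5·25150 / (397·2.5) = 38.0100…

38.01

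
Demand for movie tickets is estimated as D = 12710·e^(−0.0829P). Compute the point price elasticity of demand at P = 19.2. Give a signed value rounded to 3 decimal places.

dD/dP = −0.0829·D = -214.507. At P = 19.2, D = 2587.54.
Ed = (dD/dP)·(P/D) = (-214.507) × (19.2/2587.54) = -1.59168

-1.592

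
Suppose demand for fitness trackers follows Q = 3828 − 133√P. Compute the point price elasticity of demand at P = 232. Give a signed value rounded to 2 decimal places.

dQ/dP = −133/(2√P) = -4.36594. At P = 232, Q = 1802.2.
Ed = (dQ/dP)·(P/Q) = (-4.36594) × (232/1802.2) = -0.5620…

-0.56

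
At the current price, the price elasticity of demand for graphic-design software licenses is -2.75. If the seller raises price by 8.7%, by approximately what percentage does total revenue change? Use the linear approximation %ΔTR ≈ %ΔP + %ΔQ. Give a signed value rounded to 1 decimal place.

%ΔQ ≈ Ed × %ΔP = (-2.75) × (+8.7%) = -23.9250%
%ΔTR ≈ %ΔP + %ΔQ = (+8.7%) + (-23.9250%) = -15.2250%

-15.2%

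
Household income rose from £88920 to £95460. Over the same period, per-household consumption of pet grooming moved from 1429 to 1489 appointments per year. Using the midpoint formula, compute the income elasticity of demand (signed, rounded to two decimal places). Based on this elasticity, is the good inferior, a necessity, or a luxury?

0.58; necessity

%ΔQ = (1489 − 1429)/[( 1429 + 1489)/2] = 60/1459 = 0.041124…
%ΔIncome = (95460 − 88920)/[( 88920 + 95460)/2] = 6540/92190 = 0.070940…
E_income = (60/1459) / (6540/92190) = 0.5796…
0 < E_income < 1 ⇒ normal good, necessity.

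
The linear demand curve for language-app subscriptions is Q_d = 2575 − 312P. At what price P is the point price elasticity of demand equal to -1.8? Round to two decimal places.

5.31

Ed = −312P/(2575 − 312P). Set this equal to -1.8:
312P = 1.8·(2575 − 312P) ⇒ 312P(1 + 1.8) = 1.8·2575
P = 1.8·2575 / (312·2.8) = 5.3056…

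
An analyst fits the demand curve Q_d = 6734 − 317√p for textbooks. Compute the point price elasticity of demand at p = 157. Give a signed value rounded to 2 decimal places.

-0.72

dQ_d/dp = −317/(2√p) = -12.6497. At p = 157, Q_d = 2762.
Ed = (dQ_d/dp)·(p/Q_d) = (-12.6497) × (157/2762) = -0.7190…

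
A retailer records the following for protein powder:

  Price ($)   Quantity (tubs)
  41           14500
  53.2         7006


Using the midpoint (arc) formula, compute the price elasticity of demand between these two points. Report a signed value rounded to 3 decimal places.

%ΔQ = (7006 − 14500) / [(14500 + 7006)/2] = -7494/10753 = -0.696921…
%ΔP = (53.2 − 41) / [(41 + 53.2)/2] = 12.2/47.1 = 0.259023…
Arc Ed = %ΔQ / %ΔP = (-7494/10753) / (12.2/47.1) = -2.69057…

-2.691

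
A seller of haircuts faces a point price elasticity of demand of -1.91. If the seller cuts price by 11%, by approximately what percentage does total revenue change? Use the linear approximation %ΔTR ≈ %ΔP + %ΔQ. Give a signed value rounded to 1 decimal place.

%ΔQ ≈ Ed × %ΔP = (-1.91) × (-11%) = +21.0100%
%ΔTR ≈ %ΔP + %ΔQ = (-11%) + (+21.0100%) = +10.0100%

+10.0%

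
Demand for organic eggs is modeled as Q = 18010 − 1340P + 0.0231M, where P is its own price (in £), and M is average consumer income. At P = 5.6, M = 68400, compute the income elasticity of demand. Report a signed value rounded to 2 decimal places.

0.13

At the given values, Q = 18010 − 1340(5.6) + 0.0231(68400) = 12086.04.
∂Q/∂M = 0.0231.
E = (0.0231) × (68400/12086.04) = 0.1307…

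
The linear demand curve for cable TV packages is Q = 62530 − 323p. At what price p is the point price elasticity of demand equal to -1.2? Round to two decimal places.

Ed = −323p/(62530 − 323p). Set this equal to -1.2:
323p = 1.2·(62530 − 323p) ⇒ 323p(1 + 1.2) = 1.2·62530
p = 1.2·62530 / (323·2.2) = 105.5952…

105.60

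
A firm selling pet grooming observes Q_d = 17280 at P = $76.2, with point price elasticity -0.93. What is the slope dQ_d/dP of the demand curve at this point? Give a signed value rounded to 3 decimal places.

-210.898

Ed = (dQ_d/dP)·(P/Q_d) ⇒ dQ_d/dP = Ed·Q_d/P = (-0.93)·17280/76.2 = -210.89763…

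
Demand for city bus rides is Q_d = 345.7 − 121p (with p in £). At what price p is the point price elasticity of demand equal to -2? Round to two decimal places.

Ed = −121p/(345.7 − 121p). Set this equal to -2:
121p = 2·(345.7 − 121p) ⇒ 121p(1 + 2) = 2·345.7
p = 2·345.7 / (121·3) = 1.9046…

1.90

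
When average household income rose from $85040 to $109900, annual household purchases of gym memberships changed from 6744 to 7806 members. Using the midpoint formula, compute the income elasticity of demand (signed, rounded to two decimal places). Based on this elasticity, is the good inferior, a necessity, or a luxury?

%ΔQ = (7806 − 6744)/[( 6744 + 7806)/2] = 1062/7275 = 0.145979…
%ΔIncome = (109900 − 85040)/[( 85040 + 109900)/2] = 24860/97470 = 0.255052…
E_income = (1062/7275) / (24860/97470) = 0.5723…
0 < E_income < 1 ⇒ normal good, necessity.

0.57; necessity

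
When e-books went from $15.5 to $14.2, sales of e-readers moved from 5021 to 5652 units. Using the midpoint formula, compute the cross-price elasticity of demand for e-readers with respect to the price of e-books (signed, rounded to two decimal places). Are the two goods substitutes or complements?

%ΔQ_{e-readers} = (5652 − 5021)/avg = 631/5336.5 = 0.118242…
%ΔP_{e-books} = (14.2 − 15.5)/avg = -1.3/14.85 = -0.087542…
E_cross = (631/5336.5) / (-1.3/14.85) = -1.3506…
E_cross < 0 ⇒ the goods are complements.

-1.35; complements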